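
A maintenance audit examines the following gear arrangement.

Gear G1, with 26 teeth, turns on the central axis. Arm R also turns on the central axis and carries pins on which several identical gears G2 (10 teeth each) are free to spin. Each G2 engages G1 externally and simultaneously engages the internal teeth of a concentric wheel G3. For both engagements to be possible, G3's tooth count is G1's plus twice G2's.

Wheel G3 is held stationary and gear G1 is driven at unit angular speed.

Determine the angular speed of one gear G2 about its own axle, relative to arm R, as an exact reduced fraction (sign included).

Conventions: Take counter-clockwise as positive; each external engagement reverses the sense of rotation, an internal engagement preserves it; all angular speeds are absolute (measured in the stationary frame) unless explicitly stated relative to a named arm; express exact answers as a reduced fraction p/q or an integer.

recognized (axles ride arm R): planetary set, 26/10/46 teeth
ring teeth: 26 + 2·10 = 46
26(ω_sun−ω_arm) = −46(ω_ring−ω_arm),  ω_ring = 0, ω_sun = 1
26(1−ω_arm) = −46(0−ω_arm)  ⇒  72·ω_arm = 26  ⇒  ω_arm = 13/36
sun–planet mesh: 26·(1−13/36) = −10·(ω_p−ω_arm)  ⇒  ω_p−ω_arm = -299/180
exact speed ratio = -299/180

-299/180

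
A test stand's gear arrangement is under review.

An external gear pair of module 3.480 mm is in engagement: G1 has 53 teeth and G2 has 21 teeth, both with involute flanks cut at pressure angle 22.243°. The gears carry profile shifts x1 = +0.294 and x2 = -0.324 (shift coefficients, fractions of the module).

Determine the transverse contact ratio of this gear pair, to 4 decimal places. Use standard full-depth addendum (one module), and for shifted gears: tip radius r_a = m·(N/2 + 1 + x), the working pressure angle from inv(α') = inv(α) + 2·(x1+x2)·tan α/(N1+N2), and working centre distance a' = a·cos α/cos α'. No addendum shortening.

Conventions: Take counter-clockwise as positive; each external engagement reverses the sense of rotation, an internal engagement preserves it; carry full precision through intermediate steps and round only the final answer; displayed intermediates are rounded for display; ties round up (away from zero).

1.6040

class = single-mesh tooth geometry [involute pair 53T × 21T, m = 3.480]
base radii: r_b1 = 85.357611, r_b2 = 33.820940
tip radii: r_a1 = 96.723120, r_a2 = 38.892480
inv(α') = inv(22.243°) + 2·(+0.294-0.324)·tan α/(53+21) = 0.02042301  ⇒  α' = 22.12876°
a' = a·cos α / cos α' = 128.7600·cos 22.243°/cos 22.12876° = 128.655345
action lengths: √(r_a1²−r_b1²) = 45.491100, √(r_a2²−r_b2²) = 19.203359
base pitch p_b = π·m·cos α = 10.119202
CR = (45.491100 + 19.203359 − 128.655345·sin 22.12876°)/10.119202 = 1.604017
contact ratio ≈ 1.6040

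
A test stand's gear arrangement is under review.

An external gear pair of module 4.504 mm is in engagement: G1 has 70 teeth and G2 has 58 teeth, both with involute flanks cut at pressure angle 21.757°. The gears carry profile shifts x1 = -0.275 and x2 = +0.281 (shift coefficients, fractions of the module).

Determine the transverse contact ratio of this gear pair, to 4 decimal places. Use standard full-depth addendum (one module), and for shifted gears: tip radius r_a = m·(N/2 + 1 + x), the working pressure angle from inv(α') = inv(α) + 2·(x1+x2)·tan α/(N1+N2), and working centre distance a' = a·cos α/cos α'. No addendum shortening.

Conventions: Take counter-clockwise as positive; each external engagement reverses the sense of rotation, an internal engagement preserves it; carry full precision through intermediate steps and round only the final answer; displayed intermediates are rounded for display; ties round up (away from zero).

1.6853

single-mesh involute tooth geometry (70T engaging 58T at module 4.504)
base radii: r_b1 = 146.410400, r_b2 = 121.311474
tip radii: r_a1 = 160.905400, r_a2 = 136.385624
inv(α') = inv(21.757°) + 2·(-0.275+0.281)·tan α/(70+58) = 0.01940730  ⇒  α' = 21.77045°
a' = a·cos α / cos α' = 288.2560·cos 21.757°/cos 21.77045° = 288.283016
action lengths: √(r_a1²−r_b1²) = 66.742359, √(r_a2²−r_b2²) = 62.326275
base pitch p_b = π·m·cos α = 13.141767
CR = (66.742359 + 62.326275 − 288.283016·sin 21.77045°)/13.141767 = 1.685288
contact ratio ≈ 1.6853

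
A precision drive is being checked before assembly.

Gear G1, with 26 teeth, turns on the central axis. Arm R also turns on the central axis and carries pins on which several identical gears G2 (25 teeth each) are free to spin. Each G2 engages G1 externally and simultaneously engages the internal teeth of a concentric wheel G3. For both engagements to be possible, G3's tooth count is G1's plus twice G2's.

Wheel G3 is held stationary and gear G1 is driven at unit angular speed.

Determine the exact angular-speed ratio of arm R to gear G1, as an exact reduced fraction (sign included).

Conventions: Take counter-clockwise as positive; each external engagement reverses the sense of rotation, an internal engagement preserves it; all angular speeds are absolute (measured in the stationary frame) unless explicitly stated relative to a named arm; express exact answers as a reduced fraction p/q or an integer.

13/51

class = planetary set [G3 = 26+2·25 = 76; Willis about the carrier]
ring teeth: 26 + 2·25 = 76
26(ω_sun−ω_arm) = −76(ω_ring−ω_arm),  ω_ring = 0, ω_sun = 1
26(1−ω_arm) = −76(0−ω_arm)  ⇒  102·ω_arm = 26  ⇒  ω_arm = 13/51
ω_out/ω_in = 13/51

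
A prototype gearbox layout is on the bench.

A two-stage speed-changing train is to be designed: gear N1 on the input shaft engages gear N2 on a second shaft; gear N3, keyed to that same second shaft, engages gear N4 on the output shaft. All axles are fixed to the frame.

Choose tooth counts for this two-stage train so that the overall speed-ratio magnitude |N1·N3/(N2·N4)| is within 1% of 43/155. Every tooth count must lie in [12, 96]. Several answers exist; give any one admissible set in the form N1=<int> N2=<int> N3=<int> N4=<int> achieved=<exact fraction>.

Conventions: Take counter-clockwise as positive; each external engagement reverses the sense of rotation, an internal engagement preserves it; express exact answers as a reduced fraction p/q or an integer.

design class (target 43/155): fixed-axis compound train
target = 43/155 in lowest terms: an exact hit needs N1·N3 = k·43 and N2·N4 = k·155 for one integer k, every count in [12, 96]; additionally prefer no 1:1 stage (N1 ≠ N2, N3 ≠ N4)
k = 1…11: no 1:1-free in-range split of k·43 and k·155 into factor pairs; take k = 12
k = 12: N1·N3 = 516 = 12·43, N2·N4 = 1860 = 20·93
achieved = 12·43/(20·93) = 43/155; |achieved − target| = 0 ≤ 43/15500 ✓

N1=12 N2=20 N3=43 N4=93 achieved=43/155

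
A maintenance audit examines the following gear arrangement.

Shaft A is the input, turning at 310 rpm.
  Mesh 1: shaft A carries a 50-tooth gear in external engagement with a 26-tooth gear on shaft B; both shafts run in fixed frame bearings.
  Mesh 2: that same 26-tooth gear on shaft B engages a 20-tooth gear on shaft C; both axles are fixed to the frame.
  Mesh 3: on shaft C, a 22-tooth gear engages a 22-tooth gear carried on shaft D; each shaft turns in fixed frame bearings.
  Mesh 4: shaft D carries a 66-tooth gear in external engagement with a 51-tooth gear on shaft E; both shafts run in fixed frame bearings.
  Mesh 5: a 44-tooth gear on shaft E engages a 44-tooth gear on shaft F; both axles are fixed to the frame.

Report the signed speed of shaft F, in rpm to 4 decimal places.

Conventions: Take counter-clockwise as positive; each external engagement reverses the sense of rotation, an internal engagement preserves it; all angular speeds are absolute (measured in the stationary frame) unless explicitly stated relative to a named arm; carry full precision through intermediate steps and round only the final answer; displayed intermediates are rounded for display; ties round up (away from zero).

-1002.9412 rpm

class = fixed-axis compound train [5 meshes; 5 ratios multiply, 5 sense flips]
mesh 1 [50T→26T]: ω = 310.0000×50/26 = 596.1538 rpm, sense flips to −
mesh 2 [26T→20T]: ω = 596.1538×26/20 = 775.0000 rpm, sense flips to +
mesh 3 [22T→22T]: ω = 775.0000×22/22 = 775.0000 rpm, sense flips to −
mesh 4 [66T→51T]: ω = 775.0000×66/51 = 1002.9412 rpm, sense flips to +
mesh 5 [44T→44T]: ω = 1002.9412×44/44 = 1002.9412 rpm, sense flips to −
signed output speed = -1002.9412 rpm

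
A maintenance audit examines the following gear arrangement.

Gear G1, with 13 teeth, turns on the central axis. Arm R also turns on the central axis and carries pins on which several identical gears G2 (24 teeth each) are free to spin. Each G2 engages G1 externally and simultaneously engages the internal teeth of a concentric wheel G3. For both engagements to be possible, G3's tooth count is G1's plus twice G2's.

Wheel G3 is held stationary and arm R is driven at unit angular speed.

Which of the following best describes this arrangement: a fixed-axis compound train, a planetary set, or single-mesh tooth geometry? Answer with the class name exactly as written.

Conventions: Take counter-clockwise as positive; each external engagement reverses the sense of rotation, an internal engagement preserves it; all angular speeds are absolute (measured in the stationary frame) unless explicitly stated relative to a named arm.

recognized (axles ride arm R): planetary set, 13/24/61 teeth
classification: planetary set

planetary set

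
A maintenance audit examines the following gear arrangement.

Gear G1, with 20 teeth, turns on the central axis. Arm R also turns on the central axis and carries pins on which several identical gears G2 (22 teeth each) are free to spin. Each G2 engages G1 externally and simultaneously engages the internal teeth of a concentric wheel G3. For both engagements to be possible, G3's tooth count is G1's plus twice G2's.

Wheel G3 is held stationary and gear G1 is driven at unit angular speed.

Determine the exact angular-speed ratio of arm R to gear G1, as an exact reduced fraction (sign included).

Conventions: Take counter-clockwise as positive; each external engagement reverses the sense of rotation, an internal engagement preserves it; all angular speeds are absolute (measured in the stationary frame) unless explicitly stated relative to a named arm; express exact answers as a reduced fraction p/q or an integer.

planetary set (20T centre, 22T on arm, 64T internal) — Willis relation
ring teeth: 20 + 2·22 = 64
20(ω_sun−ω_arm) = −64(ω_ring−ω_arm),  ω_ring = 0, ω_sun = 1
20(1−ω_arm) = −64(0−ω_arm)  ⇒  84·ω_arm = 20  ⇒  ω_arm = 5/21
ω_out/ω_in = 5/21

5/21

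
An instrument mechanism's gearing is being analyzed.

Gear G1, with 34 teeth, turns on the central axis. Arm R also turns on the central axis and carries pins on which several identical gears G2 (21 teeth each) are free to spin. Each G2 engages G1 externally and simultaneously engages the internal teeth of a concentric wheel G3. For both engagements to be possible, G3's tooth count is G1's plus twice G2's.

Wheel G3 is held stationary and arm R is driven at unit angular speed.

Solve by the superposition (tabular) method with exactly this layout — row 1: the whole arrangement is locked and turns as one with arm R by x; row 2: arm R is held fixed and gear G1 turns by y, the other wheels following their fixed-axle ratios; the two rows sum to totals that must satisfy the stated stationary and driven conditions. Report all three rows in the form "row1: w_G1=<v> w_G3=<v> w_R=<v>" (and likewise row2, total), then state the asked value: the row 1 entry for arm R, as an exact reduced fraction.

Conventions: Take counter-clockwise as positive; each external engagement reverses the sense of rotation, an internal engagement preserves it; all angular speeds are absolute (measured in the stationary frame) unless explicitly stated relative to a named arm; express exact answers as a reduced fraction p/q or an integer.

planetary set (34T centre, 21T on arm, 76T internal) — Willis relation
row 1 (train locked, turned with arm): all members turn x
row 2 (arm held, sun turns y): ω_ring = −(34/76)·y, ω_arm = 0
boundary: total ω_ring = x − (34/76)·y = 0 and total ω_arm = x = 1  ⇒  y = 38/17, x = 1
row 2 ring = −(34/76)·38/17 = -1
totals (row 1 + row 2): sun 1 + 38/17 = 55/17, ring 1 + (-1) = 0, arm 1 + 0 = 1
asked cell (row1, arm) = 1

row1: w_G1=1 w_G3=1 w_R=1
row2: w_G1=38/17 w_G3=-1 w_R=0
total: w_G1=55/17 w_G3=0 w_R=1
asked value: 1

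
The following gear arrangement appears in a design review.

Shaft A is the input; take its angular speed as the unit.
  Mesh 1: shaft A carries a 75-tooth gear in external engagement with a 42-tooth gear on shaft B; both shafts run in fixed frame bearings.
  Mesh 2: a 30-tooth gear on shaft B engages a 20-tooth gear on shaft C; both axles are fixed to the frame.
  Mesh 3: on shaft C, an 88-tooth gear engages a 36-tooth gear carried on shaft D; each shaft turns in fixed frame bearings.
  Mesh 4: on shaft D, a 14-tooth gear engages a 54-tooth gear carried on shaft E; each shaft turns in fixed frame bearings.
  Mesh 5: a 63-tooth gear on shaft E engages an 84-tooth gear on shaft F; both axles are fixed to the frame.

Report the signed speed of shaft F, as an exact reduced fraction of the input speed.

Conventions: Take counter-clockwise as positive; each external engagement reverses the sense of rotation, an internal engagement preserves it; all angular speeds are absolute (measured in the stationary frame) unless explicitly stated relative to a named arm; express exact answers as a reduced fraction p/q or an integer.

5-mesh fixed-axis compound train (all bearings frame-fixed)
mesh 1 [75T→42T]: |ω|/ω_in = 1×75/42 = 25/14, sense flips to −
mesh 2 [30T→20T]: |ω|/ω_in = (25/14)×30/20 = 75/28, sense flips to +
mesh 3 [88T→36T]: |ω|/ω_in = (75/28)×88/36 = 275/42, sense flips to −
mesh 4 [14T→54T]: |ω|/ω_in = (275/42)×14/54 = 275/162, sense flips to +
mesh 5 [63T→84T]: |ω|/ω_in = (275/162)×63/84 = 275/216, sense flips to −
signed output speed (× input speed) = -275/216

-275/216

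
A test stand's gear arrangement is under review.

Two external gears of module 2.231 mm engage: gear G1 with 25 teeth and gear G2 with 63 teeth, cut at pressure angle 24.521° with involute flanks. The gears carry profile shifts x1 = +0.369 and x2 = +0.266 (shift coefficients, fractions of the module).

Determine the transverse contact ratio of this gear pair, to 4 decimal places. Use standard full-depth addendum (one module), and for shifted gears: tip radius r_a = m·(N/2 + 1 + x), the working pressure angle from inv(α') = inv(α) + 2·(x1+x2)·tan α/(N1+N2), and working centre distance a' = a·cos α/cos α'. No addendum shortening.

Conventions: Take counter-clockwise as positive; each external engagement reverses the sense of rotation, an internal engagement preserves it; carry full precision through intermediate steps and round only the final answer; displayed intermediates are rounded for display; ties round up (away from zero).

1.4429

class = single-mesh tooth geometry [involute pair 25T × 63T, m = 2.231]
base radii: r_b1 = 25.372305, r_b2 = 63.938207
tip radii: r_a1 = 30.941739, r_a2 = 73.100946
inv(α') = inv(24.521°) + 2·(+0.369+0.266)·tan α/(25+63) = 0.03478013  ⇒  α' = 26.19891°
a' = a·cos α / cos α' = 98.1640·cos 24.521°/cos 26.19891° = 99.536186
action lengths: √(r_a1²−r_b1²) = 17.709810, √(r_a2²−r_b2²) = 35.435208
base pitch p_b = π·m·cos α = 6.376756
CR = (17.709810 + 35.435208 − 99.536186·sin 26.19891°)/6.376756 = 1.442882
contact ratio ≈ 1.4429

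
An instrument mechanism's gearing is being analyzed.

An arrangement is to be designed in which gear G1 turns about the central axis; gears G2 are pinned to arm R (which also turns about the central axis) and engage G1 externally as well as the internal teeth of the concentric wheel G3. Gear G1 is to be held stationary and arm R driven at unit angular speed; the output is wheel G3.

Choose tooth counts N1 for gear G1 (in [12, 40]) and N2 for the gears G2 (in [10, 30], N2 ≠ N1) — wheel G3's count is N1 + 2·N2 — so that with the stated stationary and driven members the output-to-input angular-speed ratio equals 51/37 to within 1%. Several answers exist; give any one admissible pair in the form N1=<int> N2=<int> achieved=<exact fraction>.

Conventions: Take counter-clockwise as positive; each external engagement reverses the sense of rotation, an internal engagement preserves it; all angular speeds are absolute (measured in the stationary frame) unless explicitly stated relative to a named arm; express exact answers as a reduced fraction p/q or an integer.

planetary set to be sized for 51/37 (Willis relation)
Willis with ω_sun = 0: ω_ring/ω_arm = (N1+N3)/N3; set equal to 51/37  ⇒  N3/N1 = 1/(51/37 − 1) = 37/14
N3 = N1 + 2·N2  ⇒  N2/N1 = (N3/N1 − 1)/2 = (37/14 − 1)/2 = 23/28
smallest multiple with N1 ≥ 12 and N2 ≥ 10: k = 1  ⇒  N1 = 1·28 = 28, N2 = 1·23 = 23 (N1 ≤ 40, N2 ≤ 30, N2 ≠ N1 ✓), N3 = 28 + 2·23 = 74
check: (N1+N3)/N3 with N1 = 28, N3 = 74 gives 51/37; |achieved − target| = 0 ≤ 51/3700 ✓

N1=28 N2=23 achieved=51/37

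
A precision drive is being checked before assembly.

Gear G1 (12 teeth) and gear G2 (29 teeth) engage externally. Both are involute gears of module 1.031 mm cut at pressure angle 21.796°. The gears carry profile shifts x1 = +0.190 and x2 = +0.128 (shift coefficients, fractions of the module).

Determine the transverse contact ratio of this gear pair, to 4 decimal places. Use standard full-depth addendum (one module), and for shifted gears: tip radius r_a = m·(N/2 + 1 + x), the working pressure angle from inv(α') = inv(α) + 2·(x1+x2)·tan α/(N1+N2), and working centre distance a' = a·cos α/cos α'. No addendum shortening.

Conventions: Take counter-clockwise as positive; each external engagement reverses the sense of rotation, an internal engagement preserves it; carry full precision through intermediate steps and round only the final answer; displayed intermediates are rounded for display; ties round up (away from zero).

1.3999

single-mesh involute tooth geometry (12T engaging 29T at module 1.031)
base radii: r_b1 = 5.743774, r_b2 = 13.880786
tip radii: r_a1 = 7.412890, r_a2 = 16.112468
inv(α') = inv(21.796°) + 2·(+0.190+0.128)·tan α/(12+29) = 0.02568170  ⇒  α' = 23.80516°
a' = a·cos α / cos α' = 21.1355·cos 21.796°/cos 23.80516° = 21.449404
action lengths: √(r_a1²−r_b1²) = 4.686150, √(r_a2²−r_b2²) = 8.181405
base pitch p_b = π·m·cos α = 3.007433
CR = (4.686150 + 8.181405 − 21.449404·sin 23.80516°)/3.007433 = 1.399859
contact ratio ≈ 1.3999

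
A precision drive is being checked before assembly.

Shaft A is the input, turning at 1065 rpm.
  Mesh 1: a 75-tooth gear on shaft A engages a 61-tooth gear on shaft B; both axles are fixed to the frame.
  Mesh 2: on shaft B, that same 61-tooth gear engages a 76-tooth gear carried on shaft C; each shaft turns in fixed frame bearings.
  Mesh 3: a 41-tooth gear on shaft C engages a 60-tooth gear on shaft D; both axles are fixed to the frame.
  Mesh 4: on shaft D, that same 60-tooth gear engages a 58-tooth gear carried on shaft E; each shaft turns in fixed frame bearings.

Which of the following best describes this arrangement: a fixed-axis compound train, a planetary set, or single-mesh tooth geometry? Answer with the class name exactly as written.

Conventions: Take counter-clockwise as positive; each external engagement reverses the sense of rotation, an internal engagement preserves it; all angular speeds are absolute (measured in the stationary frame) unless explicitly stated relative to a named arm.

fixed-axis compound train

recognized (5 fixed axles, 4 meshes): fixed-axis compound train
classification: fixed-axis compound train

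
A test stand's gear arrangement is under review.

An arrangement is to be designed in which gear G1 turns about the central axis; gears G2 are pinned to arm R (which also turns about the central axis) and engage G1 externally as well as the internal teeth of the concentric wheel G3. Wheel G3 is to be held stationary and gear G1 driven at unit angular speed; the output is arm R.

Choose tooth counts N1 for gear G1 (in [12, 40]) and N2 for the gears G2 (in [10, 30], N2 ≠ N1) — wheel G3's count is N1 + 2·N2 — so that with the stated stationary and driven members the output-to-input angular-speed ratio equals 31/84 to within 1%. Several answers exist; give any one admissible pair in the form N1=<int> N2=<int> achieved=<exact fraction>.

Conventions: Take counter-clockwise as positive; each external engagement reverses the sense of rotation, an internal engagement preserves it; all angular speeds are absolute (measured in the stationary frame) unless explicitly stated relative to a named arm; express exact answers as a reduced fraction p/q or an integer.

class = planetary set [ratio 31/84 wanted; Willis about the carrier]
Willis with ω_ring = 0: ω_arm/ω_sun = N1/(N1+N3); set equal to 31/84  ⇒  N3/N1 = 1/(31/84) − 1 = 53/31
N3 = N1 + 2·N2  ⇒  N2/N1 = (N3/N1 − 1)/2 = (53/31 − 1)/2 = 11/31
smallest multiple with N1 ≥ 12 and N2 ≥ 10: k = 1  ⇒  N1 = 1·31 = 31, N2 = 1·11 = 11 (N1 ≤ 40, N2 ≤ 30, N2 ≠ N1 ✓), N3 = 31 + 2·11 = 53
check: N1/(N1+N3) with N1 = 31, N3 = 53 gives 31/84; |achieved − target| = 0 ≤ 31/8400 ✓

N1=31 N2=11 achieved=31/84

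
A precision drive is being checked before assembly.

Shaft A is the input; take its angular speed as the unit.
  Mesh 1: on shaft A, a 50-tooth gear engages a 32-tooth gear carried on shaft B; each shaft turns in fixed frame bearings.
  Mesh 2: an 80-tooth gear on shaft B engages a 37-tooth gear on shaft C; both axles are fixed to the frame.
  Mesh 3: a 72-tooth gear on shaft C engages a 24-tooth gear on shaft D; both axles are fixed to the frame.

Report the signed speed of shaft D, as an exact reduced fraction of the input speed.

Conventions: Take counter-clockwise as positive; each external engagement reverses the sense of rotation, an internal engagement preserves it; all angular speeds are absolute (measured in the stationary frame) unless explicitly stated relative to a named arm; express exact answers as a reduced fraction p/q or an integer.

-375/37

3-mesh fixed-axis compound train (all bearings frame-fixed)
mesh 1 [50T→32T]: |ω|/ω_in = 1×50/32 = 25/16, sense flips to −
mesh 2 [80T→37T]: |ω|/ω_in = (25/16)×80/37 = 125/37, sense flips to +
mesh 3 [72T→24T]: |ω|/ω_in = (125/37)×72/24 = 375/37, sense flips to −
signed output speed (× input speed) = -375/37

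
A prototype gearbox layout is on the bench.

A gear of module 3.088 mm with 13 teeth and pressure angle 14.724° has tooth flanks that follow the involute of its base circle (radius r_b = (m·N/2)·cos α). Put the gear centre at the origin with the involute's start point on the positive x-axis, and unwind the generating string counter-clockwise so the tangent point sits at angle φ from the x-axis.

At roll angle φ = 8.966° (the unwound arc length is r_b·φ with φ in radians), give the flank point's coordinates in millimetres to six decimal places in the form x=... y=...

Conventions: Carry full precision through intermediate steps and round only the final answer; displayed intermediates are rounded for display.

recognized (one wheel, involute flank): single-mesh tooth geometry, m = 3.088, N = 13
pitch radius r_p = m·N/2 = 3.088·13/2 = 20.072000
base radius r_b = r_p·cos α = 20.072000·cos 14.724° = 19.412863
roll angle φ = 8.966° = 0.15648622 rad
x = r_b·(cos φ + φ·sin φ) = 19.649100
y = r_b·(sin φ − φ·cos φ) = 0.024736

x=19.649100 y=0.024736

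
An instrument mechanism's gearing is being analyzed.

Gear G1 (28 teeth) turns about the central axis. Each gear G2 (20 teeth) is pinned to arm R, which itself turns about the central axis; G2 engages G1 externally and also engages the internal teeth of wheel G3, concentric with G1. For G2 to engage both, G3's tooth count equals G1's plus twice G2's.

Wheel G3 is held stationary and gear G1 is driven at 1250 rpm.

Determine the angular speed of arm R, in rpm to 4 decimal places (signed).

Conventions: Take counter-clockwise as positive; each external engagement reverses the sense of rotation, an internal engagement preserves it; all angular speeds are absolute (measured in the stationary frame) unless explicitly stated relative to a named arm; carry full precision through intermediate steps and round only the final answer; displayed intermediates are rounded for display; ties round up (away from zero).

topology: planetary set — G1 28T / G2 20T / G3 68T, arm = carrier (Willis)
normalise by the input: solve with ω_sun = 1, then scale by 1250 rpm
ring teeth: 28 + 2·20 = 68
28(ω_sun−ω_arm) = −68(ω_ring−ω_arm),  ω_ring = 0, ω_sun = 1
28(1−ω_arm) = −68(0−ω_arm)  ⇒  96·ω_arm = 28  ⇒  ω_arm = 7/24
scale: ω_arm = 7/24 × 1250 rpm = +364.5833 rpm

+364.5833 rpm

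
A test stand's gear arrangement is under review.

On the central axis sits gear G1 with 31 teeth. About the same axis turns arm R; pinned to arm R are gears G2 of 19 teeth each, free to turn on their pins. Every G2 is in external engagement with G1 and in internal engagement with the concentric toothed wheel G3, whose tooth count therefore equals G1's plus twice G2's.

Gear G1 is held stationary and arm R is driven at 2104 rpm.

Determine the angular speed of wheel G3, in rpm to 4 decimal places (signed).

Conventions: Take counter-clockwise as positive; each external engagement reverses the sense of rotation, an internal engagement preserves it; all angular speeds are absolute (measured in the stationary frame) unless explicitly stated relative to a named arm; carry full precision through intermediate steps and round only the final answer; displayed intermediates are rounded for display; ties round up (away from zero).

+3049.2754 rpm

topology: planetary set — G1 31T / G2 19T / G3 69T, arm = carrier (Willis)
normalise by the input: solve with ω_arm = 1, then scale by 2104 rpm
ring teeth: 31 + 2·19 = 69
31(ω_sun−ω_arm) = −69(ω_ring−ω_arm),  ω_sun = 0, ω_arm = 1
ω_ring = 1 − (31/69)(0−1) = 100/69
scale: ω_ring = 100/69 × 2104 rpm = +3049.2754 rpm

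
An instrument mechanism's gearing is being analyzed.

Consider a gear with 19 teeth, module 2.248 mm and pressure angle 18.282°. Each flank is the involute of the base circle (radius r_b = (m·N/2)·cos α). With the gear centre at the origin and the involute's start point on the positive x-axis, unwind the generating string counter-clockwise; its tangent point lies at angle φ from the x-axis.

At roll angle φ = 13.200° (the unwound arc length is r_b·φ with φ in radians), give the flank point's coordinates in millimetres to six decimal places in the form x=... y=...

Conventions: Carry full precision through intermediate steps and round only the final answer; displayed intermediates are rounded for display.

x=20.809060 y=0.082215

class = single-mesh tooth geometry [base-circle involute, m = 2.248, 19T]
pitch radius r_p = m·N/2 = 2.248·19/2 = 21.356000
base radius r_b = r_p·cos α = 21.356000·cos 18.282° = 20.278036
roll angle φ = 13.200° = 0.23038346 rad
x = r_b·(cos φ + φ·sin φ) = 20.809060
y = r_b·(sin φ − φ·cos φ) = 0.082215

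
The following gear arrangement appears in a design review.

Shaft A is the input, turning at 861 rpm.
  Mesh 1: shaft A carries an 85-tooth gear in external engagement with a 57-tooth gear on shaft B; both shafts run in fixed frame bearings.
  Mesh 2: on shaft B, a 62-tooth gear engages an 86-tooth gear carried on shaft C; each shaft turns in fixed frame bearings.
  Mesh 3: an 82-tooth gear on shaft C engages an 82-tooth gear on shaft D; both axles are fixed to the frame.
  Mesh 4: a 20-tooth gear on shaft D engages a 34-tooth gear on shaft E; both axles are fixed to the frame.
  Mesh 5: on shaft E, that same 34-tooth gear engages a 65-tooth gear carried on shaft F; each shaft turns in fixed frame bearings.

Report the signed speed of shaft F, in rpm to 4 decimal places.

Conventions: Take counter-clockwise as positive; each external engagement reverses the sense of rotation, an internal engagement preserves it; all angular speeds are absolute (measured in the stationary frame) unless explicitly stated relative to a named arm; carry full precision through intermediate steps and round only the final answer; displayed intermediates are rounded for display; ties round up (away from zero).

class = fixed-axis compound train [5 meshes; 5 ratios multiply, 5 sense flips]
mesh 1 [85T→57T]: ω = 861.0000×85/57 = 1283.9474 rpm, sense flips to −
mesh 2 [62T→86T]: ω = 1283.9474×62/86 = 925.6365 rpm, sense flips to +
mesh 3 [82T→82T]: ω = 925.6365×82/82 = 925.6365 rpm, sense flips to −
mesh 4 [20T→34T]: ω = 925.6365×20/34 = 544.4920 rpm, sense flips to +
mesh 5 [34T→65T]: ω = 544.4920×34/65 = 284.8112 rpm, sense flips to −
signed output speed = -284.8112 rpm

-284.8112 rpm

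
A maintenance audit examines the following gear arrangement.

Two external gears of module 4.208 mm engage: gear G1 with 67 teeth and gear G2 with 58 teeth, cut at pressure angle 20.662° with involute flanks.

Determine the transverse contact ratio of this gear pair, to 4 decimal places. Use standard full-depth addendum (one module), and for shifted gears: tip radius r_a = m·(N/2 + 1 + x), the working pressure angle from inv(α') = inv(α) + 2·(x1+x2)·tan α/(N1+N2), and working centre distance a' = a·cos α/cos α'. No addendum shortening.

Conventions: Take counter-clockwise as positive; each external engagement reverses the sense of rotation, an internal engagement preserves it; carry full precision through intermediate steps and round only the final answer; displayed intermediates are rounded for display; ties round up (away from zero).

1.7534

class = single-mesh tooth geometry [involute pair 67T × 58T, m = 4.208]
base radii: r_b1 = 131.900693, r_b2 = 114.182689
tip radii: r_a1 = 145.176000, r_a2 = 126.240000
no profile shift: α' = α, a' = a
action lengths: √(r_a1²−r_b1²) = 60.648811, √(r_a2²−r_b2²) = 53.840980
base pitch p_b = π·m·cos α = 12.369500
CR = (60.648811 + 53.840980 − 263.000000·sin 20.66200°)/12.369500 = 1.753433
contact ratio ≈ 1.7534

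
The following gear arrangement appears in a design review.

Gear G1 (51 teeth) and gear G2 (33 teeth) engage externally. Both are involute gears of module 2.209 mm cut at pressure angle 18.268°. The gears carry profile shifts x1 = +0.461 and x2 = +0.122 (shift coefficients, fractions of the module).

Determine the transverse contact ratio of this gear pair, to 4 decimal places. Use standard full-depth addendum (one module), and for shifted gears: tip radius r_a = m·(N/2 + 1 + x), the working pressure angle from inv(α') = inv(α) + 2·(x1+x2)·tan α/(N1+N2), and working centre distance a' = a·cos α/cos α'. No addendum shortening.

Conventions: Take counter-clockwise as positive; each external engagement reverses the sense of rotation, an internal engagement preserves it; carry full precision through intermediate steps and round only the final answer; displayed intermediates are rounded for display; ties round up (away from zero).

1.7057

topology: single-mesh involute geometry — m = 2.209, 51T/33T pair
base radii: r_b1 = 53.490532, r_b2 = 34.611521
tip radii: r_a1 = 59.556849, r_a2 = 38.926998
inv(α') = inv(18.268°) + 2·(+0.461+0.122)·tan α/(51+33) = 0.01584424  ⇒  α' = 20.39782°
a' = a·cos α / cos α' = 92.7780·cos 18.268°/cos 20.39782° = 93.996053
action lengths: √(r_a1²−r_b1²) = 26.187425, √(r_a2²−r_b2²) = 17.814426
base pitch p_b = π·m·cos α = 6.590018
CR = (26.187425 + 17.814426 − 93.996053·sin 20.39782°)/6.590018 = 1.705732
contact ratio ≈ 1.7057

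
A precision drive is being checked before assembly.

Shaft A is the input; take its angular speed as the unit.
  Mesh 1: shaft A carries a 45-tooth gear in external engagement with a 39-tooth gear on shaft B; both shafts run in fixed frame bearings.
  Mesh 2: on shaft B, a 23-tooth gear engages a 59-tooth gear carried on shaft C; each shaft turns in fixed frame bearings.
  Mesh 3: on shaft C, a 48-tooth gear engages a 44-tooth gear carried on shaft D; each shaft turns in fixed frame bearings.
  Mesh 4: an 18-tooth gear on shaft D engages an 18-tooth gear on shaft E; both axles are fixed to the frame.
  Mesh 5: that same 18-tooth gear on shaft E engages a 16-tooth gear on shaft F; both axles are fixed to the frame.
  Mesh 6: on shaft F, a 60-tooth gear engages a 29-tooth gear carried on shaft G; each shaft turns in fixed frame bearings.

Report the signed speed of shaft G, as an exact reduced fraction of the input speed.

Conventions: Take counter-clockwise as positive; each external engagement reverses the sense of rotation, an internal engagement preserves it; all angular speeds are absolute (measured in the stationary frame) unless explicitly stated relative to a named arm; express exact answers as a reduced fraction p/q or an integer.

6-mesh fixed-axis compound train (all bearings frame-fixed)
mesh 1 [45T→39T]: |ω|/ω_in = 1×45/39 = 15/13, sense flips to −
mesh 2 [23T→59T]: |ω|/ω_in = (15/13)×23/59 = 345/767, sense flips to +
mesh 3 [48T→44T]: |ω|/ω_in = (345/767)×48/44 = 4140/8437, sense flips to −
mesh 4 [18T→18T]: |ω|/ω_in = (4140/8437)×18/18 = 4140/8437, sense flips to +
mesh 5 [18T→16T]: |ω|/ω_in = (4140/8437)×18/16 = 9315/16874, sense flips to −
mesh 6 [60T→29T]: |ω|/ω_in = (9315/16874)×60/29 = 279450/244673, sense flips to +
signed output speed (× input speed) = 279450/244673

279450/244673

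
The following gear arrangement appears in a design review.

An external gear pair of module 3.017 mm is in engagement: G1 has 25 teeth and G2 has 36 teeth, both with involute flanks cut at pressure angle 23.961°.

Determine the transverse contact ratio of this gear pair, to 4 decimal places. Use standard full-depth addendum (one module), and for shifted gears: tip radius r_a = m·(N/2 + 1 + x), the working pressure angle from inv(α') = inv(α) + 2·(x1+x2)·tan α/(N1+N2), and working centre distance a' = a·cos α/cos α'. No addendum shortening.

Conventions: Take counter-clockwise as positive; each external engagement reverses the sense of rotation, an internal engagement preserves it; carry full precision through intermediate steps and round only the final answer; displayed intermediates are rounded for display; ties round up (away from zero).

single-mesh involute tooth geometry (25T engaging 36T at module 3.017)
base radii: r_b1 = 34.462516, r_b2 = 49.626023
tip radii: r_a1 = 40.729500, r_a2 = 57.323000
no profile shift: α' = α, a' = a
action lengths: √(r_a1²−r_b1²) = 21.707767, √(r_a2²−r_b2²) = 28.691186
base pitch p_b = π·m·cos α = 8.661375
CR = (21.707767 + 28.691186 − 92.018500·sin 23.96100°)/8.661375 = 1.504251
contact ratio ≈ 1.5043

1.5043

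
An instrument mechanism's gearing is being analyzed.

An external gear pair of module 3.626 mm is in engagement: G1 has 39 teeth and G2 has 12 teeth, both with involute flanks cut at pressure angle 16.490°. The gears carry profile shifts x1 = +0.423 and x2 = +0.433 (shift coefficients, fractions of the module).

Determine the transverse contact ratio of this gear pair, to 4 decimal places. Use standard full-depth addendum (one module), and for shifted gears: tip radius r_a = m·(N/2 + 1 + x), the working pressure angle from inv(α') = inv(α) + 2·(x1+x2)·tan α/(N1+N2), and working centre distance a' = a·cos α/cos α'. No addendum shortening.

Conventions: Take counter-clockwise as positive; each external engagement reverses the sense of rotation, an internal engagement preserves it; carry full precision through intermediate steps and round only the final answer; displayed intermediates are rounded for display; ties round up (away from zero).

1.5129

class = single-mesh tooth geometry [involute pair 39T × 12T, m = 3.626]
base radii: r_b1 = 67.798771, r_b2 = 20.861160
tip radii: r_a1 = 75.866798, r_a2 = 26.952058
inv(α') = inv(16.490°) + 2·(+0.423+0.433)·tan α/(39+12) = 0.01815597  ⇒  α' = 21.31032°
a' = a·cos α / cos α' = 92.4630·cos 16.490°/cos 21.31032° = 95.166893
action lengths: √(r_a1²−r_b1²) = 34.045524, √(r_a2²−r_b2²) = 17.065328
base pitch p_b = π·m·cos α = 10.922878
CR = (34.045524 + 17.065328 − 95.166893·sin 21.31032°)/10.922878 = 1.512915
contact ratio ≈ 1.5129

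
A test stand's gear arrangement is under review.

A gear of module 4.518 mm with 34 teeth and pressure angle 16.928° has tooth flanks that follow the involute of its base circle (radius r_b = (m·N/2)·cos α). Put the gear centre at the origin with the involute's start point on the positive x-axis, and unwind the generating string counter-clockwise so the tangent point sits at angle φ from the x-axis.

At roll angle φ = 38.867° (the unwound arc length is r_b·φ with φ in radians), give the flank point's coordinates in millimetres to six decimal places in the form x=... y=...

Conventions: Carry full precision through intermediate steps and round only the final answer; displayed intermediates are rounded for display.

x=88.488489 y=7.299511

recognized (one wheel, involute flank): single-mesh tooth geometry, m = 4.518, N = 34
pitch radius r_p = m·N/2 = 4.518·34/2 = 76.806000
base radius r_b = r_p·cos α = 76.806000·cos 16.928° = 73.478104
roll angle φ = 38.867° = 0.67835712 rad
x = r_b·(cos φ + φ·sin φ) = 88.488489
y = r_b·(sin φ − φ·cos φ) = 7.299511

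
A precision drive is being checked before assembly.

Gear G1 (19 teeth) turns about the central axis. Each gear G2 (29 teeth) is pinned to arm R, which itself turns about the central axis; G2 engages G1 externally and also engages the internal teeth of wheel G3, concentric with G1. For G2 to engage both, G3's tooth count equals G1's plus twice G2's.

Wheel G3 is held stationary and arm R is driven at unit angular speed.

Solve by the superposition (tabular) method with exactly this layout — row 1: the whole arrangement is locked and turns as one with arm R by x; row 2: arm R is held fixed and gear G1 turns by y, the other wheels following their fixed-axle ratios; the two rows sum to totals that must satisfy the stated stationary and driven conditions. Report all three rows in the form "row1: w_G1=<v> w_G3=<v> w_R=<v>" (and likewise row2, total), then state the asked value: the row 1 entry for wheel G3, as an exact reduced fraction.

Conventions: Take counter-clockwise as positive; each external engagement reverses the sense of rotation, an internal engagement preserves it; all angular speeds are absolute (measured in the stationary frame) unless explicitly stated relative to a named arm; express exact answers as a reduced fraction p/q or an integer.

topology: planetary set — G1 19T / G2 29T / G3 77T, arm = carrier (Willis)
row 1: whole set turns with the arm by x
row 2 — arm fixed, fixed-axis ratios: sun y, ring −(19/77)·y, arm 0
boundary: total ω_ring = x − (19/77)·y = 0 and total ω_arm = x = 1  ⇒  y = 77/19, x = 1
row 2 ring = −(19/77)·77/19 = -1
totals (row 1 + row 2): sun 1 + 77/19 = 96/19, ring 1 + (-1) = 0, arm 1 + 0 = 1
asked cell (row1, ring) = 1

row1: w_G1=1 w_G3=1 w_R=1
row2: w_G1=77/19 w_G3=-1 w_R=0
total: w_G1=96/19 w_G3=0 w_R=1
asked value: 1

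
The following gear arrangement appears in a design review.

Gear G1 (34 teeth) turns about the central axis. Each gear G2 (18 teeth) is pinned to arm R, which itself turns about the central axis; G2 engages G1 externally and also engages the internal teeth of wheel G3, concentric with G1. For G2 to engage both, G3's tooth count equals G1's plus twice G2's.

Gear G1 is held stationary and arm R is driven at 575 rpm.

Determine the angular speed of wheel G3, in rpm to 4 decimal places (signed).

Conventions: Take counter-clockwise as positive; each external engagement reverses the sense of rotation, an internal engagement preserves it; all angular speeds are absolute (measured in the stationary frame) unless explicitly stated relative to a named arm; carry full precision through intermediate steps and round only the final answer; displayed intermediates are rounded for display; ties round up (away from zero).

class = planetary set [G3 = 34+2·18 = 70; Willis about the carrier]
normalise by the input: solve with ω_arm = 1, then scale by 575 rpm
ring teeth: 34 + 2·18 = 70
34(ω_sun−ω_arm) = −70(ω_ring−ω_arm),  ω_sun = 0, ω_arm = 1
ω_ring = 1 − (34/70)(0−1) = 52/35
scale: ω_ring = 52/35 × 575 rpm = +854.2857 rpm

+854.2857 rpm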